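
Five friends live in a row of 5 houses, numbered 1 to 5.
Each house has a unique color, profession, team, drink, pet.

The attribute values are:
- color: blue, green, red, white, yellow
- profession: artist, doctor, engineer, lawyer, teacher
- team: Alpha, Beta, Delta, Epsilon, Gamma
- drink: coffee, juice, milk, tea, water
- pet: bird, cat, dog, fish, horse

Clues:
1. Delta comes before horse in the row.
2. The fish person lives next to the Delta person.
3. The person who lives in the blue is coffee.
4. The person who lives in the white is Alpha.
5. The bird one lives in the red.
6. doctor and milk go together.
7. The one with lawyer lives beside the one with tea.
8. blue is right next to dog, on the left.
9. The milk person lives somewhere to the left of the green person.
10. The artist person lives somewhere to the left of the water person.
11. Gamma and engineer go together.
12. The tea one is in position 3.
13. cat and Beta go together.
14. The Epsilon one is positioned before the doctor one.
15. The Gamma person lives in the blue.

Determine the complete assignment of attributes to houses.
Solution:

House | Color | Profession | Team | Drink | Pet
-----------------------------------------------
  1   | blue | engineer | Gamma | coffee | fish
  2   | yellow | lawyer | Delta | juice | dog
  3   | red | artist | Epsilon | tea | bird
  4   | white | doctor | Alpha | milk | horse
  5   | green | teacher | Beta | water | cat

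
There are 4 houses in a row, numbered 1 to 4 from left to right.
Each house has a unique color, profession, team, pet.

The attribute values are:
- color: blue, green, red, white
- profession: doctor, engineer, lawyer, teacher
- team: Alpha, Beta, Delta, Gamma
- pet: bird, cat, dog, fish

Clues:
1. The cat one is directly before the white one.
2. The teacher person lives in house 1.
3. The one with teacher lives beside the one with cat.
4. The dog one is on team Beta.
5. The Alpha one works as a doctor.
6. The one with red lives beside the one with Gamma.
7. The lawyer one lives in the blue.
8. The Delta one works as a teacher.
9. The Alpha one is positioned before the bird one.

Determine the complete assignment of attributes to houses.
Solution:

House | Color | Profession | Team | Pet
---------------------------------------
  1   | green | teacher | Delta | fish
  2   | red | doctor | Alpha | cat
  3   | white | engineer | Gamma | bird
  4   | blue | lawyer | Beta | dog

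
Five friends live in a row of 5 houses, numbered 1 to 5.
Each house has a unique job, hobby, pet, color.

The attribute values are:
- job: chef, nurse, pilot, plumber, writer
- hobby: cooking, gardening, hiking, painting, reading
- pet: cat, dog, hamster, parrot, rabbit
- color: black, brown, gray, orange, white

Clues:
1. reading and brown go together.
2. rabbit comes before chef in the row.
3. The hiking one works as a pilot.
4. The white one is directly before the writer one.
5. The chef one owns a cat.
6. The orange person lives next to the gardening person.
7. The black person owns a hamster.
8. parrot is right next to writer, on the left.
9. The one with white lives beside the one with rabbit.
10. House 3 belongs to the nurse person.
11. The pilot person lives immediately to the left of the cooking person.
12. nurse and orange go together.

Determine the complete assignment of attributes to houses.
Solution:

House | Job | Hobby | Pet | Color
---------------------------------
  1   | pilot | hiking | parrot | white
  2   | writer | cooking | rabbit | gray
  3   | nurse | painting | dog | orange
  4   | plumber | gardening | hamster | black
  5   | chef | reading | cat | brown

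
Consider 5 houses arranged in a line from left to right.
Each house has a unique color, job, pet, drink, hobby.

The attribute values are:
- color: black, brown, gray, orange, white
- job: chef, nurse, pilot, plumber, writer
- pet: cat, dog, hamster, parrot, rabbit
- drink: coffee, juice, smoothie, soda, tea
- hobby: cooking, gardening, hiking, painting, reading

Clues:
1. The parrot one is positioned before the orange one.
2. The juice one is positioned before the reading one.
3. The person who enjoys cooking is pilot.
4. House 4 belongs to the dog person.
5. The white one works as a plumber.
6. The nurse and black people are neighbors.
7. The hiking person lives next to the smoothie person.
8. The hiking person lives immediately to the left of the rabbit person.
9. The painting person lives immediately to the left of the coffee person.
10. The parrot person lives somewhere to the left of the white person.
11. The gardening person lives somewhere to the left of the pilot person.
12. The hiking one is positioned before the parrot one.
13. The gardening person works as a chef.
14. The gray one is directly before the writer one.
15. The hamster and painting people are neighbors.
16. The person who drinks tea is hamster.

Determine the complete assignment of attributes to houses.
Solution:

House | Color | Job | Pet | Drink | Hobby
-----------------------------------------
  1   | gray | nurse | hamster | tea | hiking
  2   | black | writer | rabbit | smoothie | painting
  3   | brown | chef | parrot | coffee | gardening
  4   | orange | pilot | dog | juice | cooking
  5   | white | plumber | cat | soda | reading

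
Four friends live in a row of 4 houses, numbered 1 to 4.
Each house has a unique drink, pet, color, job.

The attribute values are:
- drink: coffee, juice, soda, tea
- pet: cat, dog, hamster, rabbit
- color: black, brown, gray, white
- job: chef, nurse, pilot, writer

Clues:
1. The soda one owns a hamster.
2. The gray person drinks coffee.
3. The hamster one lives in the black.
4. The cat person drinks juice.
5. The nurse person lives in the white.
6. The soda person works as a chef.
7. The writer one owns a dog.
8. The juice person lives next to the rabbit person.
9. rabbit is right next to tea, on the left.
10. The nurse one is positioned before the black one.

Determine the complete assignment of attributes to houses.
Solution:

House | Drink | Pet | Color | Job
---------------------------------
  1   | juice | cat | white | nurse
  2   | coffee | rabbit | gray | pilot
  3   | tea | dog | brown | writer
  4   | soda | hamster | black | chef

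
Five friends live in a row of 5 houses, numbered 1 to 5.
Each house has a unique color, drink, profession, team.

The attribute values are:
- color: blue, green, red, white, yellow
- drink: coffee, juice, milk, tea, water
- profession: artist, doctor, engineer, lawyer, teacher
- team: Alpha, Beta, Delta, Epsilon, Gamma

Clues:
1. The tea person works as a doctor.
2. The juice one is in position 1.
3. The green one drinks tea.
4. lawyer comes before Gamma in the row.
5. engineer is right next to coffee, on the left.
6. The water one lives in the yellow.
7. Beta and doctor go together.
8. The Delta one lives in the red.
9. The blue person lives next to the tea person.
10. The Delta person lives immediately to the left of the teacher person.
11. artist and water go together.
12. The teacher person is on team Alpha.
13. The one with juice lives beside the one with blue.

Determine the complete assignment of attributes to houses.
Solution:

House | Color | Drink | Profession | Team
-----------------------------------------
  1   | red | juice | engineer | Delta
  2   | blue | coffee | teacher | Alpha
  3   | green | tea | doctor | Beta
  4   | white | milk | lawyer | Epsilon
  5   | yellow | water | artist | Gamma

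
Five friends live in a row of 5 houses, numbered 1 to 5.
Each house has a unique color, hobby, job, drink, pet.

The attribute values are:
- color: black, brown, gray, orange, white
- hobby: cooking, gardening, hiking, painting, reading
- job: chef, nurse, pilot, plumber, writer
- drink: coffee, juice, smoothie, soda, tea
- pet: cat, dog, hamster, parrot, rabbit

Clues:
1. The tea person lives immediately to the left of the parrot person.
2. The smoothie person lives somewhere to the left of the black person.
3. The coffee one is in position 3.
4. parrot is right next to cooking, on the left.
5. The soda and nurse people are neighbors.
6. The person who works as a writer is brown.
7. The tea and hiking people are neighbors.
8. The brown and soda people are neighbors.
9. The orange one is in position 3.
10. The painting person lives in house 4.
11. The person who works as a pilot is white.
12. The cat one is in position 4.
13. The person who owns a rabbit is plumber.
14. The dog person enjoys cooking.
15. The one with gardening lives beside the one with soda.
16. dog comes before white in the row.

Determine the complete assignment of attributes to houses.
Solution:

House | Color | Hobby | Job | Drink | Pet
-----------------------------------------
  1   | brown | gardening | writer | tea | hamster
  2   | gray | hiking | chef | soda | parrot
  3   | orange | cooking | nurse | coffee | dog
  4   | white | painting | pilot | smoothie | cat
  5   | black | reading | plumber | juice | rabbit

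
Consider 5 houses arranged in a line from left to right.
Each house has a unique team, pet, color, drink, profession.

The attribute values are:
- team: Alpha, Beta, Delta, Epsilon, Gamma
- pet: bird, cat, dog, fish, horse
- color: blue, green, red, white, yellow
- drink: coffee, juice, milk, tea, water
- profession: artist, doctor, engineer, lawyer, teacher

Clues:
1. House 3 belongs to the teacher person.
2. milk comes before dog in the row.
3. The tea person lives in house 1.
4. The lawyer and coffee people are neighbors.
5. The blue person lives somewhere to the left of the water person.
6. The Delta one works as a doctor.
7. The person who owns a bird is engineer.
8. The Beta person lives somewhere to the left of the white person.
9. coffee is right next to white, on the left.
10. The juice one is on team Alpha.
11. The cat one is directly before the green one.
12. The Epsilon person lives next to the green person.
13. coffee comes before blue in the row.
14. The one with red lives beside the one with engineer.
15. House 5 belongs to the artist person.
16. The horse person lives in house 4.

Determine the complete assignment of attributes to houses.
Solution:

House | Team | Pet | Color | Drink | Profession
-----------------------------------------------
  1   | Epsilon | cat | red | tea | lawyer
  2   | Beta | bird | green | coffee | engineer
  3   | Alpha | fish | white | juice | teacher
  4   | Delta | horse | blue | milk | doctor
  5   | Gamma | dog | yellow | water | artist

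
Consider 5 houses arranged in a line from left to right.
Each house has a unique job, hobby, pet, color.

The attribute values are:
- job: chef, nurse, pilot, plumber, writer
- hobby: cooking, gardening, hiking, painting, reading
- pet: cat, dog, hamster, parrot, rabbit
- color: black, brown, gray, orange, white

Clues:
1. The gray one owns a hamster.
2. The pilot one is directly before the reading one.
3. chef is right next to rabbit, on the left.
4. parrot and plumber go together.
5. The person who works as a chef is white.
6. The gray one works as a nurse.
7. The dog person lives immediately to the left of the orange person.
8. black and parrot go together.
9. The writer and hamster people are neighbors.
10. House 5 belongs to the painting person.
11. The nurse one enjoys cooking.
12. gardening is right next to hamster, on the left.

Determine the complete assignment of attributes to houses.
Solution:

House | Job | Hobby | Pet | Color
---------------------------------
  1   | pilot | hiking | cat | brown
  2   | chef | reading | dog | white
  3   | writer | gardening | rabbit | orange
  4   | nurse | cooking | hamster | gray
  5   | plumber | painting | parrot | black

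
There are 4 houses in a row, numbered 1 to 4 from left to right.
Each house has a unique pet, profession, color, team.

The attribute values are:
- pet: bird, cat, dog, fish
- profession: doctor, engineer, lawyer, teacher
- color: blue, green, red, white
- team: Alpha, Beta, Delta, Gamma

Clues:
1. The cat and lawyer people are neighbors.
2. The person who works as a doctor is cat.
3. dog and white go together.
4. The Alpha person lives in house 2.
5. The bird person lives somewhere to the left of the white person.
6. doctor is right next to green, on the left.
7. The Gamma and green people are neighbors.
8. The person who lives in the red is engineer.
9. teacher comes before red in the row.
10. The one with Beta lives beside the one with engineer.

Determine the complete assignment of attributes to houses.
Solution:

House | Pet | Profession | Color | Team
---------------------------------------
  1   | cat | doctor | blue | Gamma
  2   | bird | lawyer | green | Alpha
  3   | dog | teacher | white | Beta
  4   | fish | engineer | red | Delta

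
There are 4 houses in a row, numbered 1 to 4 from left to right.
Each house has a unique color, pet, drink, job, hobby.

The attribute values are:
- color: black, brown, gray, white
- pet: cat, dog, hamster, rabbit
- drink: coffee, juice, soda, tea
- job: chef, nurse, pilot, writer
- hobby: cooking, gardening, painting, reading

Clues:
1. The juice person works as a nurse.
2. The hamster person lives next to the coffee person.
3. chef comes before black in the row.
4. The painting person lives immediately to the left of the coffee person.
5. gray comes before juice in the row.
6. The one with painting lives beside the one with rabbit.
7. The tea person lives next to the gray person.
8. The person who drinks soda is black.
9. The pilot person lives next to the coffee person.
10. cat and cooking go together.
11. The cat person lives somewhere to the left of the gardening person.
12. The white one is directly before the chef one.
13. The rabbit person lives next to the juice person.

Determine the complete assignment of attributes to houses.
Solution:

House | Color | Pet | Drink | Job | Hobby
-----------------------------------------
  1   | white | hamster | tea | pilot | painting
  2   | gray | rabbit | coffee | chef | reading
  3   | brown | cat | juice | nurse | cooking
  4   | black | dog | soda | writer | gardening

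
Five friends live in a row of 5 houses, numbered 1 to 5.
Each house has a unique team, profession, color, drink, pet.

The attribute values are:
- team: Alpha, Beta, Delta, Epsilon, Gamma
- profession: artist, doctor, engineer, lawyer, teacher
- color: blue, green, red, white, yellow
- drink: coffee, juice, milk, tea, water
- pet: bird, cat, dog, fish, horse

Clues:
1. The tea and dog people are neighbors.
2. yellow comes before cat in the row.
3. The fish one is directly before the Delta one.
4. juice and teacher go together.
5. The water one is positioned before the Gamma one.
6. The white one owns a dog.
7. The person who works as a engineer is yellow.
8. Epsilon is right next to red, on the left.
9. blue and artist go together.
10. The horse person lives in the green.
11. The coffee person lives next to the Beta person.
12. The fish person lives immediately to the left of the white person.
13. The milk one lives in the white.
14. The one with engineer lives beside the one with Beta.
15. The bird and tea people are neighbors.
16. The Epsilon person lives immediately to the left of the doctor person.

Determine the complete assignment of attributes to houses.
Solution:

House | Team | Profession | Color | Drink | Pet
-----------------------------------------------
  1   | Epsilon | engineer | yellow | coffee | bird
  2   | Beta | doctor | red | tea | fish
  3   | Delta | lawyer | white | milk | dog
  4   | Alpha | artist | blue | water | cat
  5   | Gamma | teacher | green | juice | horse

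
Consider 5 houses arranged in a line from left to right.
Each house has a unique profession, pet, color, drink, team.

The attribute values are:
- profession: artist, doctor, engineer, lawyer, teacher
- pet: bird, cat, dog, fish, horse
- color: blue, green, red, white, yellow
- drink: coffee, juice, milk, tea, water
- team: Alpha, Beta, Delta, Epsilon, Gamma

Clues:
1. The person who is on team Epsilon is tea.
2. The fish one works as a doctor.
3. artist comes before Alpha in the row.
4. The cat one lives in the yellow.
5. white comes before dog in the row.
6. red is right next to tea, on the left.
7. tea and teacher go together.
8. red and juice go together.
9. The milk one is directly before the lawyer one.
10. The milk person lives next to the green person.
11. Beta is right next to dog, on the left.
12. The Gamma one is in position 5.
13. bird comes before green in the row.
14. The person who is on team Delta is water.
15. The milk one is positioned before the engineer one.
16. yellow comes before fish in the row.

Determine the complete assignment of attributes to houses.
Solution:

House | Profession | Pet | Color | Drink | Team
-----------------------------------------------
  1   | artist | bird | white | milk | Beta
  2   | lawyer | dog | green | water | Delta
  3   | engineer | horse | red | juice | Alpha
  4   | teacher | cat | yellow | tea | Epsilon
  5   | doctor | fish | blue | coffee | Gamma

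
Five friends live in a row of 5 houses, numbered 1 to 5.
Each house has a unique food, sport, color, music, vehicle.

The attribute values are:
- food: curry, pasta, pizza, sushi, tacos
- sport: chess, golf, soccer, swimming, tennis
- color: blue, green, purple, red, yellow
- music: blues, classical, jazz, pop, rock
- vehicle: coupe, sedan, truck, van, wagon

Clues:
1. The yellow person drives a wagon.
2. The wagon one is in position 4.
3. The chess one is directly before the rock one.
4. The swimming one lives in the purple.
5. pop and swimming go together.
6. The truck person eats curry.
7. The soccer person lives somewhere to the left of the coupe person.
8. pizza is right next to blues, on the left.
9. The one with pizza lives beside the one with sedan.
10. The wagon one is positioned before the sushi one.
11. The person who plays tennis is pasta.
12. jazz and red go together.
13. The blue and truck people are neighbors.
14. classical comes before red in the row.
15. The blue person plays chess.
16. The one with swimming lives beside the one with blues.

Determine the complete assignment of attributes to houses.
Solution:

House | Food | Sport | Color | Music | Vehicle
----------------------------------------------
  1   | pizza | swimming | purple | pop | van
  2   | tacos | chess | blue | blues | sedan
  3   | curry | soccer | green | rock | truck
  4   | pasta | tennis | yellow | classical | wagon
  5   | sushi | golf | red | jazz | coupe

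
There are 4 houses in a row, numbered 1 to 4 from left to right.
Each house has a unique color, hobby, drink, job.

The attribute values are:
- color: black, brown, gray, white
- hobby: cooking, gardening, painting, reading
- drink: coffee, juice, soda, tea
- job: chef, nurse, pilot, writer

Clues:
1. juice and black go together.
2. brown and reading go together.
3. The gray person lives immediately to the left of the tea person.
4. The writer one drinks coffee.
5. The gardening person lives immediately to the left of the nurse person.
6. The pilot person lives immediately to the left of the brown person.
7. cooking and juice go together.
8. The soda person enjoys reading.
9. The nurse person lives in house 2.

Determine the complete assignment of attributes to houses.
Solution:

House | Color | Hobby | Drink | Job
-----------------------------------
  1   | gray | gardening | coffee | writer
  2   | white | painting | tea | nurse
  3   | black | cooking | juice | pilot
  4   | brown | reading | soda | chef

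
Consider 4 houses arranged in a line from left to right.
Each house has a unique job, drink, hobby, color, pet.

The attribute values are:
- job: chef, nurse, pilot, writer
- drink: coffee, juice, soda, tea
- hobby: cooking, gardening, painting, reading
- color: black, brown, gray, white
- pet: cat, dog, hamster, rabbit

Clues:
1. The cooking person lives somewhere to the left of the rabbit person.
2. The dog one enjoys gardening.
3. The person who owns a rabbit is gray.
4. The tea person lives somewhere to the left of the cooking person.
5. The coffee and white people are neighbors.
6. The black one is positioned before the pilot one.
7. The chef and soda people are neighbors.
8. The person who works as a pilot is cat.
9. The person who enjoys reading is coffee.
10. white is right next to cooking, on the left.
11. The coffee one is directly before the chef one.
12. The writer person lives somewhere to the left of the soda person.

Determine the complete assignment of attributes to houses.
Solution:

House | Job | Drink | Hobby | Color | Pet
-----------------------------------------
  1   | writer | coffee | reading | black | hamster
  2   | chef | tea | gardening | white | dog
  3   | pilot | soda | cooking | brown | cat
  4   | nurse | juice | painting | gray | rabbit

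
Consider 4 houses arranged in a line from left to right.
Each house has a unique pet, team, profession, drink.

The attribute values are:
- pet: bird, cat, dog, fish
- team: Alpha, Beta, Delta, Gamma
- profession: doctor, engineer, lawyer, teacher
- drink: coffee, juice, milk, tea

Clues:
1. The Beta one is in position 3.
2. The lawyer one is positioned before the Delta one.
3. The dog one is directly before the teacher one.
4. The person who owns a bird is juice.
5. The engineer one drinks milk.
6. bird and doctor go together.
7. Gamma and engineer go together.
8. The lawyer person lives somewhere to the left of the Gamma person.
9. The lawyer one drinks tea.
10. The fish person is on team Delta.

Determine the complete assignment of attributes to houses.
Solution:

House | Pet | Team | Profession | Drink
---------------------------------------
  1   | dog | Alpha | lawyer | tea
  2   | fish | Delta | teacher | coffee
  3   | bird | Beta | doctor | juice
  4   | cat | Gamma | engineer | milk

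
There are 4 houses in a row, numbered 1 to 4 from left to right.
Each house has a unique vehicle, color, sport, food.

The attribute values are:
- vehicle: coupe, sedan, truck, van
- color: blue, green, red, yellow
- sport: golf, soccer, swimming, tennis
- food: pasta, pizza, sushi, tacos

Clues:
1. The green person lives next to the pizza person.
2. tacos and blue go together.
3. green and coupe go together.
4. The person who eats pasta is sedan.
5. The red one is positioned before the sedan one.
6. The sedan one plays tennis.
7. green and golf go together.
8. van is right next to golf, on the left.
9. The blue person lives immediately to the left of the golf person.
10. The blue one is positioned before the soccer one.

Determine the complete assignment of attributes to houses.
Solution:

House | Vehicle | Color | Sport | Food
--------------------------------------
  1   | van | blue | swimming | tacos
  2   | coupe | green | golf | sushi
  3   | truck | red | soccer | pizza
  4   | sedan | yellow | tennis | pasta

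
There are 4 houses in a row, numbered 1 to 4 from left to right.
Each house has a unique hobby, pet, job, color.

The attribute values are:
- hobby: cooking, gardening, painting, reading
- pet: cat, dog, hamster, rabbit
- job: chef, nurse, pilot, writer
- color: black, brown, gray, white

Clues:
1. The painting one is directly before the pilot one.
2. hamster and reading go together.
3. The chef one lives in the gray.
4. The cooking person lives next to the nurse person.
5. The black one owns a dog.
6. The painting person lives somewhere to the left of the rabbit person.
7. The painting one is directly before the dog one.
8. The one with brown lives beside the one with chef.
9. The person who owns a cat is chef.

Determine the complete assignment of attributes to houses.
Solution:

House | Hobby | Pet | Job | Color
---------------------------------
  1   | reading | hamster | writer | brown
  2   | painting | cat | chef | gray
  3   | cooking | dog | pilot | black
  4   | gardening | rabbit | nurse | white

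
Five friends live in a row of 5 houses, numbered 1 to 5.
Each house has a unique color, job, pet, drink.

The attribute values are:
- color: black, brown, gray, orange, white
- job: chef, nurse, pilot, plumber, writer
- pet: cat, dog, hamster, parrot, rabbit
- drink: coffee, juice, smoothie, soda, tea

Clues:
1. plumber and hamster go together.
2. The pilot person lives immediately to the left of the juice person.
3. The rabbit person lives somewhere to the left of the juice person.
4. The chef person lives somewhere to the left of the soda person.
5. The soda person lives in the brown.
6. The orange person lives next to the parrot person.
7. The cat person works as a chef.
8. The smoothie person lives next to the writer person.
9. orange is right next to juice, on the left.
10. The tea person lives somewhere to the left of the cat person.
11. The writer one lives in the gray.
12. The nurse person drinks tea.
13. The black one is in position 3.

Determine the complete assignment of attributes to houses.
Solution:

House | Color | Job | Pet | Drink
---------------------------------
  1   | orange | pilot | rabbit | smoothie
  2   | gray | writer | parrot | juice
  3   | black | nurse | dog | tea
  4   | white | chef | cat | coffee
  5   | brown | plumber | hamster | soda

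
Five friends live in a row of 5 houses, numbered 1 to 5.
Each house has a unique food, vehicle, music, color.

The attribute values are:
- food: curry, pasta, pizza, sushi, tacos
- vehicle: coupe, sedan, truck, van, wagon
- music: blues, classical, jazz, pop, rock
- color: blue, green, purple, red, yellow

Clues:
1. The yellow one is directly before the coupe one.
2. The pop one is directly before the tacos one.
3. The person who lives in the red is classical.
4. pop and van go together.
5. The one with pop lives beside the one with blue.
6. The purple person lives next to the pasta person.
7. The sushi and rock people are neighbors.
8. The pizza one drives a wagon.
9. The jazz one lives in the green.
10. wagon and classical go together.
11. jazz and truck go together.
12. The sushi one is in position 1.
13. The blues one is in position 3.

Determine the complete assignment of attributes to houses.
Solution:

House | Food | Vehicle | Music | Color
--------------------------------------
  1   | sushi | van | pop | yellow
  2   | tacos | coupe | rock | blue
  3   | curry | sedan | blues | purple
  4   | pasta | truck | jazz | green
  5   | pizza | wagon | classical | red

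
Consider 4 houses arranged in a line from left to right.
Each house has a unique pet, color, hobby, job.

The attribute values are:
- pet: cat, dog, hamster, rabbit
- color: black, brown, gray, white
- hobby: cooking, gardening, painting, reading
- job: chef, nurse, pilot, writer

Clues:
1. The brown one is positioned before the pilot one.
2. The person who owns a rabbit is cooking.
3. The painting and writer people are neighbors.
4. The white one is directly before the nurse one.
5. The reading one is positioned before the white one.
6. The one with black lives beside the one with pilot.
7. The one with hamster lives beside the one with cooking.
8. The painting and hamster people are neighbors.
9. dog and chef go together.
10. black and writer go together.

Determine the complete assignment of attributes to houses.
Solution:

House | Pet | Color | Hobby | Job
---------------------------------
  1   | dog | brown | painting | chef
  2   | hamster | black | reading | writer
  3   | rabbit | white | cooking | pilot
  4   | cat | gray | gardening | nurse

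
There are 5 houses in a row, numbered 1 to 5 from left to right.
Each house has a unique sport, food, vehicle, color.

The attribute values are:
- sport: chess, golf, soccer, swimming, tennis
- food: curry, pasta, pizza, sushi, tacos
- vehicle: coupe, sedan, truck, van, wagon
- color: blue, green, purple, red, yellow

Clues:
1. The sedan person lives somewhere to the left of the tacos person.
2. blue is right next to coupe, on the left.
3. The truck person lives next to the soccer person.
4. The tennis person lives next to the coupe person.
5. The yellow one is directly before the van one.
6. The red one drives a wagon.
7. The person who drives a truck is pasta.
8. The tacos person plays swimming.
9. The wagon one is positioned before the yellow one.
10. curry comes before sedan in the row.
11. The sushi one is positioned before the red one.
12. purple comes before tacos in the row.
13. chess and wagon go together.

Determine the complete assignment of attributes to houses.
Solution:

House | Sport | Food | Vehicle | Color
--------------------------------------
  1   | tennis | pasta | truck | blue
  2   | soccer | sushi | coupe | purple
  3   | chess | curry | wagon | red
  4   | golf | pizza | sedan | yellow
  5   | swimming | tacos | van | green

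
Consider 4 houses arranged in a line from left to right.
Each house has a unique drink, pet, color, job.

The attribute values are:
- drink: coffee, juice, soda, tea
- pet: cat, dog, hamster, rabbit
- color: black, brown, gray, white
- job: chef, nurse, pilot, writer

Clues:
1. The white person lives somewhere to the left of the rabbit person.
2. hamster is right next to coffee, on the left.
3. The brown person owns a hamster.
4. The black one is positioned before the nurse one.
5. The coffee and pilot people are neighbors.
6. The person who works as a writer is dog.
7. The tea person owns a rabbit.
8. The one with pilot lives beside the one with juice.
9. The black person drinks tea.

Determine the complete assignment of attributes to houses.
Solution:

House | Drink | Pet | Color | Job
---------------------------------
  1   | soda | hamster | brown | chef
  2   | coffee | dog | white | writer
  3   | tea | rabbit | black | pilot
  4   | juice | cat | gray | nurse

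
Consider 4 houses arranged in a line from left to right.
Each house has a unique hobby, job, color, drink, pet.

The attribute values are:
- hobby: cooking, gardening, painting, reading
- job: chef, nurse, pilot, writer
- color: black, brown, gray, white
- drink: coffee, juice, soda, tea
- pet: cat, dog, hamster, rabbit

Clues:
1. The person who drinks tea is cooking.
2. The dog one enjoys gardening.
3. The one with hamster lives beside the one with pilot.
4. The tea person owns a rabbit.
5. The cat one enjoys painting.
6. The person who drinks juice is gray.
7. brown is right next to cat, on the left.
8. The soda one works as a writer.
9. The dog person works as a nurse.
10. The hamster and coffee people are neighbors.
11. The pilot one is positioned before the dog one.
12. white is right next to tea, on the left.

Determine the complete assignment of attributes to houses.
Solution:

House | Hobby | Job | Color | Drink | Pet
-----------------------------------------
  1   | reading | writer | brown | soda | hamster
  2   | painting | pilot | white | coffee | cat
  3   | cooking | chef | black | tea | rabbit
  4   | gardening | nurse | gray | juice | dog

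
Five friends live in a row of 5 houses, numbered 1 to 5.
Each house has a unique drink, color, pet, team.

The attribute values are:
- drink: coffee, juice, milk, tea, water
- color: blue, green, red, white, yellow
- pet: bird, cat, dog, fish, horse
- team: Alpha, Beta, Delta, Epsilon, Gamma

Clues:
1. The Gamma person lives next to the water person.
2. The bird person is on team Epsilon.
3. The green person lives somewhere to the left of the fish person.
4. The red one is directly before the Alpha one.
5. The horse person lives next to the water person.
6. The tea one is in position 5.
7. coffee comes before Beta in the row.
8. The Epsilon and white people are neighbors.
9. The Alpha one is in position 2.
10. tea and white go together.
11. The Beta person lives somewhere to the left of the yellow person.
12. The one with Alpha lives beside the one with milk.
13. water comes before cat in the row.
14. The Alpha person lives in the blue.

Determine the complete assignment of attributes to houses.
Solution:

House | Drink | Color | Pet | Team
----------------------------------
  1   | coffee | red | horse | Gamma
  2   | water | blue | dog | Alpha
  3   | milk | green | cat | Beta
  4   | juice | yellow | bird | Epsilon
  5   | tea | white | fish | Delta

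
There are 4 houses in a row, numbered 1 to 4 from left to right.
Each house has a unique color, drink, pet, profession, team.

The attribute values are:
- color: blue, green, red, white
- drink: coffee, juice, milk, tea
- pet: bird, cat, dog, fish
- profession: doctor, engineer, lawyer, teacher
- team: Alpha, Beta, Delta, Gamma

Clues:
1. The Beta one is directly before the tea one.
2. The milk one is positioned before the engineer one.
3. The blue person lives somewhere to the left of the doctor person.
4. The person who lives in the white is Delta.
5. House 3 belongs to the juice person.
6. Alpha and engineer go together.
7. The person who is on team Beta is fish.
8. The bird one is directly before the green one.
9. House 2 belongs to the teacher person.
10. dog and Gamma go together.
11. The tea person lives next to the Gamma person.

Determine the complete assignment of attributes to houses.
Solution:

House | Color | Drink | Pet | Profession | Team
-----------------------------------------------
  1   | blue | milk | fish | lawyer | Beta
  2   | white | tea | bird | teacher | Delta
  3   | green | juice | dog | doctor | Gamma
  4   | red | coffee | cat | engineer | Alpha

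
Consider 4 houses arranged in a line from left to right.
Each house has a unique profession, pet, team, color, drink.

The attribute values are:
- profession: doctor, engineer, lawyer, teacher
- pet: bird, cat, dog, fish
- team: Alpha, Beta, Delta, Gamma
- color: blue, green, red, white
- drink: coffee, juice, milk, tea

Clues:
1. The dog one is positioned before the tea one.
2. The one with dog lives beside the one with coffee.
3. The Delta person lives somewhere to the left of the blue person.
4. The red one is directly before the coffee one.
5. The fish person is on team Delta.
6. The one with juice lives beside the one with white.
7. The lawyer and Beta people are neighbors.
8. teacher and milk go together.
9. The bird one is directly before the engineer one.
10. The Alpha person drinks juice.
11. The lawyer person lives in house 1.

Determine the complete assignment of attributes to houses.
Solution:

House | Profession | Pet | Team | Color | Drink
-----------------------------------------------
  1   | lawyer | dog | Alpha | red | juice
  2   | doctor | bird | Beta | white | coffee
  3   | engineer | fish | Delta | green | tea
  4   | teacher | cat | Gamma | blue | milk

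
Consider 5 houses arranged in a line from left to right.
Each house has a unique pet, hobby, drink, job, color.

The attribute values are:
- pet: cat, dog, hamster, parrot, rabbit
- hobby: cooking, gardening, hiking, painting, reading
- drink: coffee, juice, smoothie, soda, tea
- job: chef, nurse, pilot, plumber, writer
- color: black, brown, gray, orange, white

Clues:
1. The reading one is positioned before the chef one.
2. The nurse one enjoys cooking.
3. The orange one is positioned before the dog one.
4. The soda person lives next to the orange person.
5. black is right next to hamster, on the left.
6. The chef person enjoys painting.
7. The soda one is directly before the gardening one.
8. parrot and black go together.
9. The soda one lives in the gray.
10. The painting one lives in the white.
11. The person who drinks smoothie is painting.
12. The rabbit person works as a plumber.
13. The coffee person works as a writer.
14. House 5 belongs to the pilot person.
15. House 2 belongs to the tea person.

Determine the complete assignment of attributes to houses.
Solution:

House | Pet | Hobby | Drink | Job | Color
-----------------------------------------
  1   | cat | cooking | soda | nurse | gray
  2   | rabbit | gardening | tea | plumber | orange
  3   | parrot | reading | coffee | writer | black
  4   | hamster | painting | smoothie | chef | white
  5   | dog | hiking | juice | pilot | brown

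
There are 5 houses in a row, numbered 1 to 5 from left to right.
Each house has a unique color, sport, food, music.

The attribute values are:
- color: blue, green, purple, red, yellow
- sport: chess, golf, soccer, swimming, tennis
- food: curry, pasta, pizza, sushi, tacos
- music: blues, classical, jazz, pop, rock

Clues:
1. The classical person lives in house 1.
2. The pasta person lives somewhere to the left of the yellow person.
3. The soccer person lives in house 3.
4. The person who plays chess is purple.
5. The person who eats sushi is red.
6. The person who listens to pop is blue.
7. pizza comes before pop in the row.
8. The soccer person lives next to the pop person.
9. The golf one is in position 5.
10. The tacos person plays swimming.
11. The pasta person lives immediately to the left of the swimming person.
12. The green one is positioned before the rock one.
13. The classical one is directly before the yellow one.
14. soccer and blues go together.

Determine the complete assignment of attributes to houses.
Solution:

House | Color | Sport | Food | Music
------------------------------------
  1   | purple | chess | pasta | classical
  2   | yellow | swimming | tacos | jazz
  3   | green | soccer | pizza | blues
  4   | blue | tennis | curry | pop
  5   | red | golf | sushi | rock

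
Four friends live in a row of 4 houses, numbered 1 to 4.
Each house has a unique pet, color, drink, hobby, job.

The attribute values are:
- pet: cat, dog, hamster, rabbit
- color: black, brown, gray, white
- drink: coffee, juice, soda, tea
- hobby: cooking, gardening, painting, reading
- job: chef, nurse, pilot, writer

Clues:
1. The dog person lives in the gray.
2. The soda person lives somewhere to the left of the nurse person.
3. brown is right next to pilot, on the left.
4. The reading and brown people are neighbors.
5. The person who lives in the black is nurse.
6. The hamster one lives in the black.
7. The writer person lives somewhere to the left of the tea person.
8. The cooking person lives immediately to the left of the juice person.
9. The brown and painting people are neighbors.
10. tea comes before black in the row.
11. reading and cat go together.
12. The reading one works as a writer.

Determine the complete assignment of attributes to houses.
Solution:

House | Pet | Color | Drink | Hobby | Job
-----------------------------------------
  1   | cat | white | soda | reading | writer
  2   | rabbit | brown | tea | cooking | chef
  3   | dog | gray | juice | painting | pilot
  4   | hamster | black | coffee | gardening | nurse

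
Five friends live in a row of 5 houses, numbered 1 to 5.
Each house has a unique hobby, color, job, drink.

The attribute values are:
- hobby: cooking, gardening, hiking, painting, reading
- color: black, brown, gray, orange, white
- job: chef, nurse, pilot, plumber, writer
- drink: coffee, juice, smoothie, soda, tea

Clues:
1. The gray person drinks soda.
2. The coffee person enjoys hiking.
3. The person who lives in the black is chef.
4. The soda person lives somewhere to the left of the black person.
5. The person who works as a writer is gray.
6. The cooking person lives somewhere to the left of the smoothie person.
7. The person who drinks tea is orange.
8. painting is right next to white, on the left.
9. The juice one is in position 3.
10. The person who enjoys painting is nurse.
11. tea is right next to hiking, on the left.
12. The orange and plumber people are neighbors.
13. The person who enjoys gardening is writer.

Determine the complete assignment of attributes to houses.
Solution:

House | Hobby | Color | Job | Drink
-----------------------------------
  1   | painting | orange | nurse | tea
  2   | hiking | white | plumber | coffee
  3   | cooking | brown | pilot | juice
  4   | gardening | gray | writer | soda
  5   | reading | black | chef | smoothie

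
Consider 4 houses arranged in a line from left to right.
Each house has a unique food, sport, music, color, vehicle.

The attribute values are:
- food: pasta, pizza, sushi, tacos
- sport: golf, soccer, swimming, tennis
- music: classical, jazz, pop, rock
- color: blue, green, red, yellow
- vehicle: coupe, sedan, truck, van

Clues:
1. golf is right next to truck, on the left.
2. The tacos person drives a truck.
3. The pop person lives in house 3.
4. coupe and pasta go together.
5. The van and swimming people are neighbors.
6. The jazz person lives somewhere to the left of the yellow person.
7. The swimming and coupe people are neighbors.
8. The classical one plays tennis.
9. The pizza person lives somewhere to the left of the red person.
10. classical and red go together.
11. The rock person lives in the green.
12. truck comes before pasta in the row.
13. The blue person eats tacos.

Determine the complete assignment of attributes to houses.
Solution:

House | Food | Sport | Music | Color | Vehicle
----------------------------------------------
  1   | pizza | golf | rock | green | van
  2   | tacos | swimming | jazz | blue | truck
  3   | pasta | soccer | pop | yellow | coupe
  4   | sushi | tennis | classical | red | sedan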